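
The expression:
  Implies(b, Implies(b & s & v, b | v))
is always true.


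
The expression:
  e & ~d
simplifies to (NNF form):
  e & ~d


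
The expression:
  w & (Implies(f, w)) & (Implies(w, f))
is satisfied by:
  {w: True, f: True}


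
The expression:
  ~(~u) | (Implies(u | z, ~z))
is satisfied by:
  {u: True, z: False}
  {z: False, u: False}
  {z: True, u: True}


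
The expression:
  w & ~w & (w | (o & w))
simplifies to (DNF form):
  False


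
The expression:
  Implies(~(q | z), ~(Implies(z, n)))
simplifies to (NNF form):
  q | z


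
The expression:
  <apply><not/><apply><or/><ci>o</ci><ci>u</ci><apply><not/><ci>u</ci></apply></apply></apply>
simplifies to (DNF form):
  <false/>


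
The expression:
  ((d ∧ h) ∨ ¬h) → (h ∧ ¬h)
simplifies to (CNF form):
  h ∧ ¬d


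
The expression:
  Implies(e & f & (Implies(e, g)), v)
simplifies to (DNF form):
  v | ~e | ~f | ~g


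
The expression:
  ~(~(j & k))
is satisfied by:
  {j: True, k: True}


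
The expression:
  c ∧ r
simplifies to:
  c ∧ r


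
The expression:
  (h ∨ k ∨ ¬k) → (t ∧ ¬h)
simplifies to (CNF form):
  t ∧ ¬h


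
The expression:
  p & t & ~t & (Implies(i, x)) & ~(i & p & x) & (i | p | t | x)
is never true.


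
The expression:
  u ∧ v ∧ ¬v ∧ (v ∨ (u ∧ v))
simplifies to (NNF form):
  False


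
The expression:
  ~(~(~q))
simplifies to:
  ~q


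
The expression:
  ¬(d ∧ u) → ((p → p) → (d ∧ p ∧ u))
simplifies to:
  d ∧ u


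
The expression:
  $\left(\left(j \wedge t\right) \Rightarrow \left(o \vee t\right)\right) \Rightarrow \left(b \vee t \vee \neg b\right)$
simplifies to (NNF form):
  $\text{True}$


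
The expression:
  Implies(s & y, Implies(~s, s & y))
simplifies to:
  True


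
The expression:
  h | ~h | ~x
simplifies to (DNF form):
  True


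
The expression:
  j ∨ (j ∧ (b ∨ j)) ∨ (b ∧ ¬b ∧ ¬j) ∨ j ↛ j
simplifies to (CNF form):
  j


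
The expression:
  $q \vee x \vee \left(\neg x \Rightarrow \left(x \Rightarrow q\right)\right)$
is always true.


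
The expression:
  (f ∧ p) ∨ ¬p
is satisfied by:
  {f: True, p: False}
  {p: False, f: False}
  {p: True, f: True}


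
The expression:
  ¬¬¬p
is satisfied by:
  {p: False}


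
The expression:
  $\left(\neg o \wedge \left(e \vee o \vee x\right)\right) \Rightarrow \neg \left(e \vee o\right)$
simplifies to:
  $o \vee \neg e$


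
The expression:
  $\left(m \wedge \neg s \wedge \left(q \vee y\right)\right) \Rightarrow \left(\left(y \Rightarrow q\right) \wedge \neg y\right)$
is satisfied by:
  {s: True, m: False, y: False}
  {m: False, y: False, s: False}
  {s: True, y: True, m: False}
  {y: True, m: False, s: False}
  {s: True, m: True, y: False}
  {m: True, s: False, y: False}
  {s: True, y: True, m: True}


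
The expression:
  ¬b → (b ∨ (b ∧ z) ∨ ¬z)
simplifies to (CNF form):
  b ∨ ¬z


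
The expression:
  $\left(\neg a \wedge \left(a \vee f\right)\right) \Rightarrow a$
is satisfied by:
  {a: True, f: False}
  {f: False, a: False}
  {f: True, a: True}


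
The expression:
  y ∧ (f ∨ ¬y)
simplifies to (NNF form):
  f ∧ y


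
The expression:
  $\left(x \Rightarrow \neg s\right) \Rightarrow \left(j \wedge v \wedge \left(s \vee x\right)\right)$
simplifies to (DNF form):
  $\left(s \wedge x\right) \vee \left(j \wedge s \wedge v\right) \vee \left(j \wedge s \wedge x\right) \vee \left(j \wedge v \wedge x\right) \vee \left(s \wedge v \wedge x\right) \vee \left(j \wedge s \wedge v \wedge x\right)$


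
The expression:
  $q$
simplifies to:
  $q$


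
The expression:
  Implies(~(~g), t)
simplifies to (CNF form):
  t | ~g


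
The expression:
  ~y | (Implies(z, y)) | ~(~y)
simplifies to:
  True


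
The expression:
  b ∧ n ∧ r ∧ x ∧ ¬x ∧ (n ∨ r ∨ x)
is never true.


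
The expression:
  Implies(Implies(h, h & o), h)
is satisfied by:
  {h: True}


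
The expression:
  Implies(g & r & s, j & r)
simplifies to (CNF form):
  j | ~g | ~r | ~s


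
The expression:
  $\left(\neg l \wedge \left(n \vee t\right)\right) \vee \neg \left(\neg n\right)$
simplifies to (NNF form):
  $n \vee \left(t \wedge \neg l\right)$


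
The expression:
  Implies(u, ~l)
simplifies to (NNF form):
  ~l | ~u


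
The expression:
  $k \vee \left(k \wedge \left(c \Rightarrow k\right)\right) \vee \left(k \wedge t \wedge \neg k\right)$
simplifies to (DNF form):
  $k$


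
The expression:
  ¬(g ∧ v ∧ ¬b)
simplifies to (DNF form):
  b ∨ ¬g ∨ ¬v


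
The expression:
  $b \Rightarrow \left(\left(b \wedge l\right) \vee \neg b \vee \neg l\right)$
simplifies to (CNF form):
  $\text{True}$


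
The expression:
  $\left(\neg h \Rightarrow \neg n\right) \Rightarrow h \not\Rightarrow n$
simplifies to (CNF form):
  $\left(h \vee n\right) \wedge \left(h \vee \neg h\right) \wedge \left(n \vee \neg n\right) \wedge \left(\neg h \vee \neg n\right)$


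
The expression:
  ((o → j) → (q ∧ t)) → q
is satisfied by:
  {q: True, j: True, o: False}
  {q: True, j: False, o: False}
  {j: True, q: False, o: False}
  {q: False, j: False, o: False}
  {q: True, o: True, j: True}
  {q: True, o: True, j: False}
  {o: True, j: True, q: False}


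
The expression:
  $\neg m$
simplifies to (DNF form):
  $\neg m$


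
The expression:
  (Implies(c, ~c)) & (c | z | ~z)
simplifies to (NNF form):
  ~c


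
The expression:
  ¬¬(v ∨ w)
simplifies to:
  v ∨ w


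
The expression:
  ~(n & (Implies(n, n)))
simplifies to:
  ~n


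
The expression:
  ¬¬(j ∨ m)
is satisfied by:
  {m: True, j: True}
  {m: True, j: False}
  {j: True, m: False}


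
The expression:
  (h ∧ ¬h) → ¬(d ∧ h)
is always true.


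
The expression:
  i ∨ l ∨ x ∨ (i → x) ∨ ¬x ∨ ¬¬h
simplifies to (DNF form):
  True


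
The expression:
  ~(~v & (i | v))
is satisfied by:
  {v: True, i: False}
  {i: False, v: False}
  {i: True, v: True}


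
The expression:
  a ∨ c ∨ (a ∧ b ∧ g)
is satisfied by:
  {a: True, c: True}
  {a: True, c: False}
  {c: True, a: False}


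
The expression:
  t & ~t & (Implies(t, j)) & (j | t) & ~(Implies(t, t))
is never true.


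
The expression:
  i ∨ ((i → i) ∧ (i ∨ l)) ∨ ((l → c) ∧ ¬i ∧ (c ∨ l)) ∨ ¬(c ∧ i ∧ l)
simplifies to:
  True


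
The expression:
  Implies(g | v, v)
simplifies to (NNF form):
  v | ~g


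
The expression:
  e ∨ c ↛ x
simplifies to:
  e ∨ (c ∧ ¬x)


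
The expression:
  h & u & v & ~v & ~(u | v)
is never true.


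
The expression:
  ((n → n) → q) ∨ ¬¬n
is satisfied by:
  {n: True, q: True}
  {n: True, q: False}
  {q: True, n: False}


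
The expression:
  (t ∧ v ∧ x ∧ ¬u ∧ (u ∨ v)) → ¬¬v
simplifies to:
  True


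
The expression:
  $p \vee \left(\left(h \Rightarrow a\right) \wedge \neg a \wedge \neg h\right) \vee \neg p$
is always true.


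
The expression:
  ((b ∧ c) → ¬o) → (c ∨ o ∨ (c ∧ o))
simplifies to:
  c ∨ o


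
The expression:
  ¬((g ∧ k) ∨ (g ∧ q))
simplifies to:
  (¬k ∧ ¬q) ∨ ¬g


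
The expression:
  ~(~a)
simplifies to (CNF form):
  a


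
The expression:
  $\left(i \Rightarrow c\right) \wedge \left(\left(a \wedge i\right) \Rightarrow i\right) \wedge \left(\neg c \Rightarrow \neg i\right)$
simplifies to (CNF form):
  $c \vee \neg i$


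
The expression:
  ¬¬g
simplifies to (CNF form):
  g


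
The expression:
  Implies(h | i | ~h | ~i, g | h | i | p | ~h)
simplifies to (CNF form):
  True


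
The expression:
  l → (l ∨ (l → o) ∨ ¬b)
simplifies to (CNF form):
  True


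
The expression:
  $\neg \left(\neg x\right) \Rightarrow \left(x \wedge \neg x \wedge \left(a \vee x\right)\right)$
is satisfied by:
  {x: False}


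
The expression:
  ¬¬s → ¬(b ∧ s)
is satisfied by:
  {s: False, b: False}
  {b: True, s: False}
  {s: True, b: False}


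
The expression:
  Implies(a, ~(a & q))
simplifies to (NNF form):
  ~a | ~q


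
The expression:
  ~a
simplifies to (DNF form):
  ~a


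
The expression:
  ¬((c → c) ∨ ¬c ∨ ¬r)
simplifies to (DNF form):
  False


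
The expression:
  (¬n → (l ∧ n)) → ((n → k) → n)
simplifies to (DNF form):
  True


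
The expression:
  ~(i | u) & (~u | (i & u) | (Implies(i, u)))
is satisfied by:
  {u: False, i: False}


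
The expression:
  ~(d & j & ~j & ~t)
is always true.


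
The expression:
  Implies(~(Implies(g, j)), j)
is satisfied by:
  {j: True, g: False}
  {g: False, j: False}
  {g: True, j: True}


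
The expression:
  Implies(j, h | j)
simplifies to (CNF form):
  True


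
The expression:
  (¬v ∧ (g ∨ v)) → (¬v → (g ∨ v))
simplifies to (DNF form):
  True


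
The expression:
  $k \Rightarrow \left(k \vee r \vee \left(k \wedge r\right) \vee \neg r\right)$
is always true.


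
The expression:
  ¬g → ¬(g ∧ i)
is always true.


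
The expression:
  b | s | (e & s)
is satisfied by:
  {b: True, s: True}
  {b: True, s: False}
  {s: True, b: False}


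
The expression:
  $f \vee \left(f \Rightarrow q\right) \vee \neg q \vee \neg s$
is always true.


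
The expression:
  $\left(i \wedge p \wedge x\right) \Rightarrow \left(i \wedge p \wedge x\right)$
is always true.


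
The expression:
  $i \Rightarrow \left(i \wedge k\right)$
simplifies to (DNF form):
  $k \vee \neg i$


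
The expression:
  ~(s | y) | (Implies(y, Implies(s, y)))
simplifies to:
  True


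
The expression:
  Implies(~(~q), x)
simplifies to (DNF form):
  x | ~q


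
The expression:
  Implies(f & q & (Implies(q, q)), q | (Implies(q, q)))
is always true.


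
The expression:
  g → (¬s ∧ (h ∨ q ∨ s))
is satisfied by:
  {h: True, q: True, s: False, g: False}
  {h: True, q: False, s: False, g: False}
  {q: True, h: False, s: False, g: False}
  {h: False, q: False, s: False, g: False}
  {h: True, s: True, q: True, g: False}
  {h: True, s: True, q: False, g: False}
  {s: True, q: True, h: False, g: False}
  {s: True, q: False, h: False, g: False}
  {g: True, h: True, q: True, s: False}
  {g: True, h: True, q: False, s: False}
  {g: True, q: True, s: False, h: False}


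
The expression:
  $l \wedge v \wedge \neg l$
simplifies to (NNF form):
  $\text{False}$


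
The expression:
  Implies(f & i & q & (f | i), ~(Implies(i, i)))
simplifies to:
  ~f | ~i | ~q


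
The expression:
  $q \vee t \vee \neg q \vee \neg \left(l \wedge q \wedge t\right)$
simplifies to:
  $\text{True}$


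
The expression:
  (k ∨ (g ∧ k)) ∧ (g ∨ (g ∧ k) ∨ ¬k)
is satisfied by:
  {g: True, k: True}


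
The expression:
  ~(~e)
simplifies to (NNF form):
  e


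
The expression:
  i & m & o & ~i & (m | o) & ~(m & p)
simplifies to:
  False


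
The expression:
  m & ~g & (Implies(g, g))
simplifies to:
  m & ~g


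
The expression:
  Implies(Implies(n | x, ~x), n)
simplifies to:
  n | x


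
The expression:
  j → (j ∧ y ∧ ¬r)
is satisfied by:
  {y: True, j: False, r: False}
  {y: False, j: False, r: False}
  {r: True, y: True, j: False}
  {r: True, y: False, j: False}
  {j: True, y: True, r: False}


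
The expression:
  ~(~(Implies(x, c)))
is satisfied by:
  {c: True, x: False}
  {x: False, c: False}
  {x: True, c: True}


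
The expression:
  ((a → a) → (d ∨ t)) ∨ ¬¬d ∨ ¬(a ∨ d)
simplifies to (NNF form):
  d ∨ t ∨ ¬a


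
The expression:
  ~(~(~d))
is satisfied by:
  {d: False}


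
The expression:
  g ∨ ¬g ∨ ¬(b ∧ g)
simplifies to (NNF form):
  True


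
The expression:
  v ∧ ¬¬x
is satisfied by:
  {x: True, v: True}


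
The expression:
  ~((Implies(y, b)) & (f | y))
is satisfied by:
  {f: False, y: False, b: False}
  {b: True, f: False, y: False}
  {y: True, f: False, b: False}
  {y: True, f: True, b: False}


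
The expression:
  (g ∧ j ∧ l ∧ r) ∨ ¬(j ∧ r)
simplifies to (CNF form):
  (g ∨ ¬j ∨ ¬r) ∧ (l ∨ ¬j ∨ ¬r)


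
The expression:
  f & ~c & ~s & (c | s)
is never true.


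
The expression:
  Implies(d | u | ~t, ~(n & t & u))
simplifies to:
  ~n | ~t | ~u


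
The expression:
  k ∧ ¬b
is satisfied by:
  {k: True, b: False}


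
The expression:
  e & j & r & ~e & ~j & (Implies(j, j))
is never true.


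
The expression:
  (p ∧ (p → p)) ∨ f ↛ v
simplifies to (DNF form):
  p ∨ (f ∧ ¬v)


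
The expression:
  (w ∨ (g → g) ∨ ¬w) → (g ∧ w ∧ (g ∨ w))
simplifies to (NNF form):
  g ∧ w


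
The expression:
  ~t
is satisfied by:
  {t: False}


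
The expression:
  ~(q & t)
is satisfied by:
  {t: False, q: False}
  {q: True, t: False}
  {t: True, q: False}


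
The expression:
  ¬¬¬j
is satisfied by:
  {j: False}


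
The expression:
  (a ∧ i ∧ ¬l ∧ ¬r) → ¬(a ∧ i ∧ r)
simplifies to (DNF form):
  True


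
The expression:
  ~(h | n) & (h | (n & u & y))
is never true.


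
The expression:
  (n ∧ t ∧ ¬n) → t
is always true.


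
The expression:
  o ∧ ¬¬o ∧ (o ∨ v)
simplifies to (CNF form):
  o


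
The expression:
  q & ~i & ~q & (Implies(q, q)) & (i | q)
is never true.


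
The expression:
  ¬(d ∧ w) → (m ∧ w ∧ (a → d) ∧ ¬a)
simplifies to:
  w ∧ (d ∨ m) ∧ (d ∨ ¬a)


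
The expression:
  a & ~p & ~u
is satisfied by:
  {a: True, u: False, p: False}


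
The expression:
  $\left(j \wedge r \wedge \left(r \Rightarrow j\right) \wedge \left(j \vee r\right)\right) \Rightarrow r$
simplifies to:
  $\text{True}$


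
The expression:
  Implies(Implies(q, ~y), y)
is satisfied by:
  {y: True}


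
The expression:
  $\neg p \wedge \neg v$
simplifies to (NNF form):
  $\neg p \wedge \neg v$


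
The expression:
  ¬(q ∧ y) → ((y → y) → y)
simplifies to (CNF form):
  y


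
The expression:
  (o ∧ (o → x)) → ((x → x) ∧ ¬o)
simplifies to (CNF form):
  ¬o ∨ ¬x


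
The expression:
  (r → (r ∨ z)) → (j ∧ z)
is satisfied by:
  {z: True, j: True}


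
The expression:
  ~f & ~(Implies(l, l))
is never true.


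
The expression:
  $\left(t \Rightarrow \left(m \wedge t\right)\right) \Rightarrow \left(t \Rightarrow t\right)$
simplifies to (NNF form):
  $\text{True}$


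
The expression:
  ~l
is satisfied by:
  {l: False}


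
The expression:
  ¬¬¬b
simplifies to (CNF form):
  ¬b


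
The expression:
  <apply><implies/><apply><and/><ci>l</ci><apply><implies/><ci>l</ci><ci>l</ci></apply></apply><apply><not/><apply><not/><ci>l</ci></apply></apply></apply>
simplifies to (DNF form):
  <true/>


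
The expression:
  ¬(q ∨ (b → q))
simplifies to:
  b ∧ ¬q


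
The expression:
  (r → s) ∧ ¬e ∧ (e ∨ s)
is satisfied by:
  {s: True, e: False}


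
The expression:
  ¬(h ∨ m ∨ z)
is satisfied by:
  {h: False, z: False, m: False}


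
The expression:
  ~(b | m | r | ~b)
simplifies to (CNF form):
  False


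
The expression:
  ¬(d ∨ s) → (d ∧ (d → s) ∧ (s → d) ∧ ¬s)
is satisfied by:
  {d: True, s: True}
  {d: True, s: False}
  {s: True, d: False}


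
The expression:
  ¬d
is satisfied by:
  {d: False}


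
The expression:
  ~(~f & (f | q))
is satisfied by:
  {f: True, q: False}
  {q: False, f: False}
  {q: True, f: True}


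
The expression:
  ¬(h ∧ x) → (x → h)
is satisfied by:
  {h: True, x: False}
  {x: False, h: False}
  {x: True, h: True}


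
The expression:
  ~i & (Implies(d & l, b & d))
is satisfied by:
  {b: True, l: False, d: False, i: False}
  {b: False, l: False, d: False, i: False}
  {b: True, d: True, l: False, i: False}
  {d: True, b: False, l: False, i: False}
  {b: True, l: True, d: False, i: False}
  {l: True, b: False, d: False, i: False}
  {b: True, d: True, l: True, i: False}


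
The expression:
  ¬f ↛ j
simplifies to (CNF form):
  ¬f ∧ ¬j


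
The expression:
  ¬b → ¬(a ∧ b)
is always true.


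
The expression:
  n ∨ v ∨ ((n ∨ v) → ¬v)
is always true.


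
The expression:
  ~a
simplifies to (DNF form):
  ~a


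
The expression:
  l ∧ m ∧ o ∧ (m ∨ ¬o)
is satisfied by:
  {m: True, o: True, l: True}


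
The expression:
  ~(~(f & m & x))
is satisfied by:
  {m: True, x: True, f: True}


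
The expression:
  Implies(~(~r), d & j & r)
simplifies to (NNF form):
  ~r | (d & j)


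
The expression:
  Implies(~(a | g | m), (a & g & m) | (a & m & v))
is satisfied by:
  {a: True, m: True, g: True}
  {a: True, m: True, g: False}
  {a: True, g: True, m: False}
  {a: True, g: False, m: False}
  {m: True, g: True, a: False}
  {m: True, g: False, a: False}
  {g: True, m: False, a: False}


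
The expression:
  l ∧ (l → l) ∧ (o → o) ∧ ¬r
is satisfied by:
  {l: True, r: False}


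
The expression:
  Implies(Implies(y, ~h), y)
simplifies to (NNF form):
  y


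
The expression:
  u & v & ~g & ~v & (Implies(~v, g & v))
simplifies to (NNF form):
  False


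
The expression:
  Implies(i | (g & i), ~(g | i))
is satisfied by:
  {i: False}


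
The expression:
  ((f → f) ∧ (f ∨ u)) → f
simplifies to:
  f ∨ ¬u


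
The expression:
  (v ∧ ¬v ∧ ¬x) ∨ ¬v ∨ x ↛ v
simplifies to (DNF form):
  ¬v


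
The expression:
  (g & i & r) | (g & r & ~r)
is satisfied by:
  {r: True, i: True, g: True}


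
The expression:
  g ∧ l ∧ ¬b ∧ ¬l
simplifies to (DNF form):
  False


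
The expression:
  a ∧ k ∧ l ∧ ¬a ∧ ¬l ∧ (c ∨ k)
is never true.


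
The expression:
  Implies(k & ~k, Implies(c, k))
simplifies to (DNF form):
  True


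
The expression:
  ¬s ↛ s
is always true.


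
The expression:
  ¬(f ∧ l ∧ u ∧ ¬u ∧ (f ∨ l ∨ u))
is always true.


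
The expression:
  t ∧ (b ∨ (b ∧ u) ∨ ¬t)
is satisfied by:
  {t: True, b: True}


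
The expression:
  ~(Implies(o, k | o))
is never true.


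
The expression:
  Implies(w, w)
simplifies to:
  True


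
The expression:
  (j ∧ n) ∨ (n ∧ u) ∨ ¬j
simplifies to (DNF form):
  n ∨ ¬j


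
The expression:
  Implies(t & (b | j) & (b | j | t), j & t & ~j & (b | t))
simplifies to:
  ~t | (~b & ~j)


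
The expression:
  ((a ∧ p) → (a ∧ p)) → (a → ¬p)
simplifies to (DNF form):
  ¬a ∨ ¬p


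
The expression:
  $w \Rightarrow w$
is always true.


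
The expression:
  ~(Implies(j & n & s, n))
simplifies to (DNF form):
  False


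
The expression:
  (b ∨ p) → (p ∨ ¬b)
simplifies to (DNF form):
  p ∨ ¬b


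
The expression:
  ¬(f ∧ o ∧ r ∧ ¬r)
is always true.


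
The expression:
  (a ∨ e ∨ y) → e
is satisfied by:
  {e: True, y: False, a: False}
  {a: True, e: True, y: False}
  {e: True, y: True, a: False}
  {a: True, e: True, y: True}
  {a: False, y: False, e: False}


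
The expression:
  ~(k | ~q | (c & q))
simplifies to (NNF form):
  q & ~c & ~k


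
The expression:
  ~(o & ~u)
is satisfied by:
  {u: True, o: False}
  {o: False, u: False}
  {o: True, u: True}


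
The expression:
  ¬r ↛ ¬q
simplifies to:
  q ∧ ¬r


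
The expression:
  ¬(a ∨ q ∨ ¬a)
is never true.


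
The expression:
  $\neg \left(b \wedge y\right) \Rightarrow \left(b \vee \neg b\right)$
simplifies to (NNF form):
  $\text{True}$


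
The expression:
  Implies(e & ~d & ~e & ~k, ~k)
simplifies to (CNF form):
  True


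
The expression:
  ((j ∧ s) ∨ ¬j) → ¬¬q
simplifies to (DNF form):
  q ∨ (j ∧ ¬s)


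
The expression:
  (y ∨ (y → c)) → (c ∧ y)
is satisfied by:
  {c: True, y: True}


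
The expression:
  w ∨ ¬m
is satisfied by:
  {w: True, m: False}
  {m: False, w: False}
  {m: True, w: True}


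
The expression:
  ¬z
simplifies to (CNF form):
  ¬z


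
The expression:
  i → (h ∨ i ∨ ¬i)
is always true.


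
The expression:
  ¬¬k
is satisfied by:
  {k: True}


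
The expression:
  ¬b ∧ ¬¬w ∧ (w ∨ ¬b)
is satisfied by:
  {w: True, b: False}


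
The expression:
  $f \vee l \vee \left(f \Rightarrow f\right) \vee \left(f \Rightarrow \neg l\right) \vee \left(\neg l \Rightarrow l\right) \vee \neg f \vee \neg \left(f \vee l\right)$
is always true.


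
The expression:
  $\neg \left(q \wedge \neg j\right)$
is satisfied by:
  {j: True, q: False}
  {q: False, j: False}
  {q: True, j: True}


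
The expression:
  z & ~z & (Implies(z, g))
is never true.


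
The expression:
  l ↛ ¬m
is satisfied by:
  {m: True, l: True}


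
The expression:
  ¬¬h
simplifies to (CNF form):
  h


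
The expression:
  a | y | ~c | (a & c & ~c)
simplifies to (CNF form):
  a | y | ~c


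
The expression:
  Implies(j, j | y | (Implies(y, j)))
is always true.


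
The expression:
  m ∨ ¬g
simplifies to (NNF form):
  m ∨ ¬g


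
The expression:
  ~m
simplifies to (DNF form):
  ~m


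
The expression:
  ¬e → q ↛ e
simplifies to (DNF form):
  e ∨ q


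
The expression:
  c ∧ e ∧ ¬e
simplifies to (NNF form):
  False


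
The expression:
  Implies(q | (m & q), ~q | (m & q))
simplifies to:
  m | ~q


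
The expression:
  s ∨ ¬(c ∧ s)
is always true.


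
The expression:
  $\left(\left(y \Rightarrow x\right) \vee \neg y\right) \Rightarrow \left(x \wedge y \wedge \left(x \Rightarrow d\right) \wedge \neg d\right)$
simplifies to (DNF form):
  $y \wedge \neg x$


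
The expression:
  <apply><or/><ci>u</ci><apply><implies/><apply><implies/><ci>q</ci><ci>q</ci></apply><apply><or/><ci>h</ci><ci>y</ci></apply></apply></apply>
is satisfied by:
  {y: True, u: True, h: True}
  {y: True, u: True, h: False}
  {y: True, h: True, u: False}
  {y: True, h: False, u: False}
  {u: True, h: True, y: False}
  {u: True, h: False, y: False}
  {h: True, u: False, y: False}


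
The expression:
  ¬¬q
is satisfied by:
  {q: True}


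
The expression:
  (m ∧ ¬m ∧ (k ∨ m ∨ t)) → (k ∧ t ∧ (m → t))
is always true.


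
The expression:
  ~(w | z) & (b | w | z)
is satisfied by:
  {b: True, w: False, z: False}


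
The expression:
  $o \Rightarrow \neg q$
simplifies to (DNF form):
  $\neg o \vee \neg q$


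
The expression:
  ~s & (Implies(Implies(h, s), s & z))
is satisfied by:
  {h: True, s: False}


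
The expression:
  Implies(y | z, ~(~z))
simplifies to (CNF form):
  z | ~y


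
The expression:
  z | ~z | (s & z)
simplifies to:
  True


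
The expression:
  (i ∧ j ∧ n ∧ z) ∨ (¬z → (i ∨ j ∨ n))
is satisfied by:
  {i: True, n: True, z: True, j: True}
  {i: True, n: True, z: True, j: False}
  {i: True, n: True, j: True, z: False}
  {i: True, n: True, j: False, z: False}
  {i: True, z: True, j: True, n: False}
  {i: True, z: True, j: False, n: False}
  {i: True, z: False, j: True, n: False}
  {i: True, z: False, j: False, n: False}
  {n: True, z: True, j: True, i: False}
  {n: True, z: True, j: False, i: False}
  {n: True, j: True, z: False, i: False}
  {n: True, j: False, z: False, i: False}
  {z: True, j: True, n: False, i: False}
  {z: True, n: False, j: False, i: False}
  {j: True, n: False, z: False, i: False}


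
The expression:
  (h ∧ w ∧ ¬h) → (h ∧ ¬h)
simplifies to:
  True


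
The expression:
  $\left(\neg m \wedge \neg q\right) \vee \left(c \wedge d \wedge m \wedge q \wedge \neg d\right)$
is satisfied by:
  {q: False, m: False}


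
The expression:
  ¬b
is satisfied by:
  {b: False}


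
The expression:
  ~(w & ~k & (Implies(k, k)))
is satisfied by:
  {k: True, w: False}
  {w: False, k: False}
  {w: True, k: True}


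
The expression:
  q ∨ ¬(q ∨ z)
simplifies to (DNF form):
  q ∨ ¬z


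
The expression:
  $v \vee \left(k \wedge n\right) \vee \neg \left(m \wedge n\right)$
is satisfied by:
  {k: True, v: True, m: False, n: False}
  {k: True, m: False, v: False, n: False}
  {v: True, k: False, m: False, n: False}
  {k: False, m: False, v: False, n: False}
  {n: True, k: True, v: True, m: False}
  {n: True, k: True, m: False, v: False}
  {n: True, v: True, k: False, m: False}
  {n: True, k: False, m: False, v: False}
  {k: True, m: True, v: True, n: False}
  {k: True, m: True, n: False, v: False}
  {m: True, v: True, n: False, k: False}
  {m: True, n: False, v: False, k: False}
  {k: True, m: True, n: True, v: True}
  {k: True, m: True, n: True, v: False}
  {m: True, n: True, v: True, k: False}


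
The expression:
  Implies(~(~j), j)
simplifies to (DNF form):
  True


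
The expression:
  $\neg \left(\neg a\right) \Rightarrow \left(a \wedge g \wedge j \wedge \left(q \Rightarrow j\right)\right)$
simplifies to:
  $\left(g \wedge j\right) \vee \neg a$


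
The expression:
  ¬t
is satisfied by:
  {t: False}


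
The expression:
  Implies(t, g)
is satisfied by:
  {g: True, t: False}
  {t: False, g: False}
  {t: True, g: True}


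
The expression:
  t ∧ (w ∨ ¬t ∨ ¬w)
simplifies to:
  t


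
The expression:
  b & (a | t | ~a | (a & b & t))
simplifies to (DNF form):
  b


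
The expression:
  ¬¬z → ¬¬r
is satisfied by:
  {r: True, z: False}
  {z: False, r: False}
  {z: True, r: True}


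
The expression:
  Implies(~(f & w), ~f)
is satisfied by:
  {w: True, f: False}
  {f: False, w: False}
  {f: True, w: True}


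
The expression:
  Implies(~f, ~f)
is always true.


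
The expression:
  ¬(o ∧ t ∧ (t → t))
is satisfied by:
  {o: False, t: False}
  {t: True, o: False}
  {o: True, t: False}


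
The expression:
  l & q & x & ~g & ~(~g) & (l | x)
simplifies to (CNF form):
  False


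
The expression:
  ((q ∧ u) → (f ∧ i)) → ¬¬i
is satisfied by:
  {i: True, q: True, u: True}
  {i: True, q: True, u: False}
  {i: True, u: True, q: False}
  {i: True, u: False, q: False}
  {q: True, u: True, i: False}


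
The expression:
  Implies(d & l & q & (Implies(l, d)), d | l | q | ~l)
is always true.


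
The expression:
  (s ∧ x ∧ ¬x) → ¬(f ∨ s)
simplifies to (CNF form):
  True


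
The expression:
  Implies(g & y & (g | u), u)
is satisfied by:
  {u: True, g: False, y: False}
  {g: False, y: False, u: False}
  {y: True, u: True, g: False}
  {y: True, g: False, u: False}
  {u: True, g: True, y: False}
  {g: True, u: False, y: False}
  {y: True, g: True, u: True}


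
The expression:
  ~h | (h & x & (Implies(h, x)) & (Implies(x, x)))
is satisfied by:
  {x: True, h: False}
  {h: False, x: False}
  {h: True, x: True}


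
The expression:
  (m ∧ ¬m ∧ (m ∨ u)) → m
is always true.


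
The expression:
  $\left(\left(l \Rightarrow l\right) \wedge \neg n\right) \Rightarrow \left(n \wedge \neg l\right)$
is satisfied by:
  {n: True}


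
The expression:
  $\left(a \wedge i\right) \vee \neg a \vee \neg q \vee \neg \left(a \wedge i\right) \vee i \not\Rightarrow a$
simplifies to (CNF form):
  $\text{True}$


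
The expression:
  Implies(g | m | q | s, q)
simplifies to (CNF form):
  (q | ~g) & (q | ~m) & (q | ~s)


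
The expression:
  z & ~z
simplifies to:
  False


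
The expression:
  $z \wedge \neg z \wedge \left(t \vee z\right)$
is never true.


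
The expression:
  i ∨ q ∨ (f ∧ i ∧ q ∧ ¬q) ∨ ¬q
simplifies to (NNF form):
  True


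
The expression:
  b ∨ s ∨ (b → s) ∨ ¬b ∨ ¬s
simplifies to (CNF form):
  True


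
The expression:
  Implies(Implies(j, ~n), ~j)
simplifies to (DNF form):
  n | ~j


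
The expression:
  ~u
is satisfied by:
  {u: False}


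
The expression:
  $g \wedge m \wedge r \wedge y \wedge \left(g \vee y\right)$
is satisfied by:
  {r: True, m: True, g: True, y: True}


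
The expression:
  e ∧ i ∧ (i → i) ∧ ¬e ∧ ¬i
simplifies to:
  False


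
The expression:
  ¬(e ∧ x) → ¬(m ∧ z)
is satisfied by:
  {x: True, e: True, m: False, z: False}
  {x: True, e: False, m: False, z: False}
  {e: True, x: False, m: False, z: False}
  {x: False, e: False, m: False, z: False}
  {x: True, z: True, e: True, m: False}
  {x: True, z: True, e: False, m: False}
  {z: True, e: True, x: False, m: False}
  {z: True, x: False, e: False, m: False}
  {x: True, m: True, e: True, z: False}
  {x: True, m: True, e: False, z: False}
  {m: True, e: True, x: False, z: False}
  {m: True, x: False, e: False, z: False}
  {x: True, z: True, m: True, e: True}


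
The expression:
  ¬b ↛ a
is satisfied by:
  {b: False, a: False}


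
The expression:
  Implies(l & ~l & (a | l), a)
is always true.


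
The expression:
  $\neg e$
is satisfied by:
  {e: False}


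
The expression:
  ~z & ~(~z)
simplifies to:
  False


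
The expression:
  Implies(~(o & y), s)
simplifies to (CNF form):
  (o | s) & (s | y)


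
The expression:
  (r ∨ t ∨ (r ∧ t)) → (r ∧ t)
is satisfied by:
  {t: False, r: False}
  {r: True, t: True}


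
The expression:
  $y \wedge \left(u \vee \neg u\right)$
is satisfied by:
  {y: True}


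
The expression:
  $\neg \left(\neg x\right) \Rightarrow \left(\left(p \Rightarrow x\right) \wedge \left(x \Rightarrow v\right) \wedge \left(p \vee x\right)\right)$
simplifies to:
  $v \vee \neg x$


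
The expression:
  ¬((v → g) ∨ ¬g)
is never true.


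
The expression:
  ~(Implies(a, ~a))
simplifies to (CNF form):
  a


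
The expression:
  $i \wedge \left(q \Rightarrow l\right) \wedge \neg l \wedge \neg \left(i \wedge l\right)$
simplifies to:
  $i \wedge \neg l \wedge \neg q$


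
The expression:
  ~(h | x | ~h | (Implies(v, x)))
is never true.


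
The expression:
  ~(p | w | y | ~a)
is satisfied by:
  {a: True, y: False, p: False, w: False}


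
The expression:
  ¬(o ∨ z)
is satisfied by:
  {o: False, z: False}


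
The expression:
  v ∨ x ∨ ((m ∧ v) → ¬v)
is always true.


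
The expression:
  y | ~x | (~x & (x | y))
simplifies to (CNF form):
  y | ~x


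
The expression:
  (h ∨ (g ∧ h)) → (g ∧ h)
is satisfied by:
  {g: True, h: False}
  {h: False, g: False}
  {h: True, g: True}


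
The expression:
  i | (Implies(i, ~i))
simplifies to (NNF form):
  True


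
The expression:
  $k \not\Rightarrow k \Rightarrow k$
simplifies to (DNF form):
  $\text{True}$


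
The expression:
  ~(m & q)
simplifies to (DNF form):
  ~m | ~q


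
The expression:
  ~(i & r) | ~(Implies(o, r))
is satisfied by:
  {i: False, r: False}
  {r: True, i: False}
  {i: True, r: False}


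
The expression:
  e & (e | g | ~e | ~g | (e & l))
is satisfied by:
  {e: True}


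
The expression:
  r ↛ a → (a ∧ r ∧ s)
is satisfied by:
  {a: True, r: False}
  {r: False, a: False}
  {r: True, a: True}


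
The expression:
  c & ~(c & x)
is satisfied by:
  {c: True, x: False}


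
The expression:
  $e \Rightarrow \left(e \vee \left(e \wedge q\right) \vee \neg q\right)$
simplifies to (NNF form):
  $\text{True}$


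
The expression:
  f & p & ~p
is never true.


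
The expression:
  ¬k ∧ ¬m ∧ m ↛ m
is never true.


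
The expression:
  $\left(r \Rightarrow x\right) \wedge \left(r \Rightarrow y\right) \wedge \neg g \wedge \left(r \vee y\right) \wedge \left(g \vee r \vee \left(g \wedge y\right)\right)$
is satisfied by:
  {r: True, x: True, y: True, g: False}


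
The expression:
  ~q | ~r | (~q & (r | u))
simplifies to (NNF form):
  ~q | ~r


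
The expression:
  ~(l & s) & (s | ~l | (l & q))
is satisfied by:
  {q: True, l: False, s: False}
  {q: False, l: False, s: False}
  {s: True, q: True, l: False}
  {s: True, q: False, l: False}
  {l: True, q: True, s: False}


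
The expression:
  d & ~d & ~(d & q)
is never true.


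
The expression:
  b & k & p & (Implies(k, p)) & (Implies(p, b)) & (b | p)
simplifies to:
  b & k & p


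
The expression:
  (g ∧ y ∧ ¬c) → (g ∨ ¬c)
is always true.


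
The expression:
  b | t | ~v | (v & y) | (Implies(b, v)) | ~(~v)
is always true.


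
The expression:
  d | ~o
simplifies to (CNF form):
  d | ~o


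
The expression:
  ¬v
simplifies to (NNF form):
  ¬v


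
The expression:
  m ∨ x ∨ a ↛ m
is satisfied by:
  {a: True, x: True, m: True}
  {a: True, x: True, m: False}
  {a: True, m: True, x: False}
  {a: True, m: False, x: False}
  {x: True, m: True, a: False}
  {x: True, m: False, a: False}
  {m: True, x: False, a: False}


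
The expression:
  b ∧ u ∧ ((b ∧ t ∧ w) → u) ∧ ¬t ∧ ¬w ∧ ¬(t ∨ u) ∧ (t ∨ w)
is never true.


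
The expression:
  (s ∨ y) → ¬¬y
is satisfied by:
  {y: True, s: False}
  {s: False, y: False}
  {s: True, y: True}


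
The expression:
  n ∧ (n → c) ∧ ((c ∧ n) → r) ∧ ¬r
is never true.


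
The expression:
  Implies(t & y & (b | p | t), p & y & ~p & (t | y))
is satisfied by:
  {t: False, y: False}
  {y: True, t: False}
  {t: True, y: False}


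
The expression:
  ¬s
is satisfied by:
  {s: False}


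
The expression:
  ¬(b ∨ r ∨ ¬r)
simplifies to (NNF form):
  False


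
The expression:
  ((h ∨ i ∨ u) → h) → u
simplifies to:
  u ∨ (i ∧ ¬h)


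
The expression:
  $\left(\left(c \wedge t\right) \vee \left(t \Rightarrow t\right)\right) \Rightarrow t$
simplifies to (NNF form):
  $t$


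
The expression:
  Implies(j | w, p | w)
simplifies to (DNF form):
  p | w | ~j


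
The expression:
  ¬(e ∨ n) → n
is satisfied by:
  {n: True, e: True}
  {n: True, e: False}
  {e: True, n: False}


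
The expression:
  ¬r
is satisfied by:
  {r: False}


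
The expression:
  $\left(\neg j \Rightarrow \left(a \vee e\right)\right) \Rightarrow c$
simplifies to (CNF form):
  $\left(c \vee \neg a\right) \wedge \left(c \vee \neg e\right) \wedge \left(c \vee \neg j\right)$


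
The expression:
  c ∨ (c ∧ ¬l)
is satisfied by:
  {c: True}


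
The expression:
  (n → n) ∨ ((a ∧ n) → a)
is always true.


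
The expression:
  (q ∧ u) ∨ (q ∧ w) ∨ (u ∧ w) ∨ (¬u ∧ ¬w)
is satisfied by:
  {q: True, w: False, u: False}
  {q: True, u: True, w: False}
  {q: True, w: True, u: False}
  {q: True, u: True, w: True}
  {u: False, w: False, q: False}
  {u: True, w: True, q: False}


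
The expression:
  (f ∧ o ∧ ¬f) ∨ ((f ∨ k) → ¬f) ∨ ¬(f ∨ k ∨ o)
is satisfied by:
  {f: False}


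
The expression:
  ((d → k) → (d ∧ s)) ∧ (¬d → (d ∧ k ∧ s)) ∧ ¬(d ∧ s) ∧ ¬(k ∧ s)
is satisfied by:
  {d: True, k: False, s: False}


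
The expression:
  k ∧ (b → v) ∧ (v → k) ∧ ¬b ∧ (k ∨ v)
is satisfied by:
  {k: True, b: False}


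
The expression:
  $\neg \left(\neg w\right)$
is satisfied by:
  {w: True}


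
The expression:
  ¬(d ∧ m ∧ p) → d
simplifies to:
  d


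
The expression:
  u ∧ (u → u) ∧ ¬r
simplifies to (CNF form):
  u ∧ ¬r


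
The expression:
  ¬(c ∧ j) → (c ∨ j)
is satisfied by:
  {c: True, j: True}
  {c: True, j: False}
  {j: True, c: False}


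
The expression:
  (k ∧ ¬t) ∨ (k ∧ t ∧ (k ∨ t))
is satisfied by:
  {k: True}


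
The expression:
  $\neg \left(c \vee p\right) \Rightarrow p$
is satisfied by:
  {c: True, p: True}
  {c: True, p: False}
  {p: True, c: False}


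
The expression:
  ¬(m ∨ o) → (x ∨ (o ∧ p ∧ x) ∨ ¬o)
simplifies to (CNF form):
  True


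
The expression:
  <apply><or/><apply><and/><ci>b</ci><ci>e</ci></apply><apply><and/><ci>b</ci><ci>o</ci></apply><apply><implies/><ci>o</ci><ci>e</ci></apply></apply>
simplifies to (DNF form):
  <apply><or/><ci>b</ci><ci>e</ci><apply><not/><ci>o</ci></apply></apply>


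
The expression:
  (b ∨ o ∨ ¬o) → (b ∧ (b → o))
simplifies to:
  b ∧ o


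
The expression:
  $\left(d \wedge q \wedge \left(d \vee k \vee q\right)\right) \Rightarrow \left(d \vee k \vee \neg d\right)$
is always true.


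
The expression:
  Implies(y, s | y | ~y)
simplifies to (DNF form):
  True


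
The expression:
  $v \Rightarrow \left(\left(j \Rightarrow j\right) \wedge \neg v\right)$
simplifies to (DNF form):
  $\neg v$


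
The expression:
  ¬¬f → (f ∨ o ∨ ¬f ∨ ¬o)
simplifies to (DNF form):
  True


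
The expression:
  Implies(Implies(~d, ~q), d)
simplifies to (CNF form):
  d | q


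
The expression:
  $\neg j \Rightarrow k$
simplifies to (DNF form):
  $j \vee k$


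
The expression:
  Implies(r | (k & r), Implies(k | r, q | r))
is always true.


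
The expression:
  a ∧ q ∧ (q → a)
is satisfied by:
  {a: True, q: True}


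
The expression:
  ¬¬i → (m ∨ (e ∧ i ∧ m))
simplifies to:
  m ∨ ¬i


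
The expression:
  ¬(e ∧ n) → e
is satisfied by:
  {e: True}


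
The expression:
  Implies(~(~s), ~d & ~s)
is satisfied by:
  {s: False}


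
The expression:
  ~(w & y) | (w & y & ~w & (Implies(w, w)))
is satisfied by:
  {w: False, y: False}
  {y: True, w: False}
  {w: True, y: False}


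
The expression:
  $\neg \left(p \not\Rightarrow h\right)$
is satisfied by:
  {h: True, p: False}
  {p: False, h: False}
  {p: True, h: True}


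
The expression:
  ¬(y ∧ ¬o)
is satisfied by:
  {o: True, y: False}
  {y: False, o: False}
  {y: True, o: True}


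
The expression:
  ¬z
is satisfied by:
  {z: False}


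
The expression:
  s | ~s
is always true.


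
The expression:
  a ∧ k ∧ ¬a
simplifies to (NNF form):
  False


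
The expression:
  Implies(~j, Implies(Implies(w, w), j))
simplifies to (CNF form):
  j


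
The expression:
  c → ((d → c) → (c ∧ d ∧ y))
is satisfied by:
  {d: True, y: True, c: False}
  {d: True, y: False, c: False}
  {y: True, d: False, c: False}
  {d: False, y: False, c: False}
  {d: True, c: True, y: True}


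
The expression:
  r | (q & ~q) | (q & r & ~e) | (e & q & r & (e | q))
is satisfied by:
  {r: True}


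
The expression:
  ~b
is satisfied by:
  {b: False}


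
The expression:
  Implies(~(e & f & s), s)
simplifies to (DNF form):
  s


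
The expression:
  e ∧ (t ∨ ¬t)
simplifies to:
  e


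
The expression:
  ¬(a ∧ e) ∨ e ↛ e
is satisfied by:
  {e: False, a: False}
  {a: True, e: False}
  {e: True, a: False}
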